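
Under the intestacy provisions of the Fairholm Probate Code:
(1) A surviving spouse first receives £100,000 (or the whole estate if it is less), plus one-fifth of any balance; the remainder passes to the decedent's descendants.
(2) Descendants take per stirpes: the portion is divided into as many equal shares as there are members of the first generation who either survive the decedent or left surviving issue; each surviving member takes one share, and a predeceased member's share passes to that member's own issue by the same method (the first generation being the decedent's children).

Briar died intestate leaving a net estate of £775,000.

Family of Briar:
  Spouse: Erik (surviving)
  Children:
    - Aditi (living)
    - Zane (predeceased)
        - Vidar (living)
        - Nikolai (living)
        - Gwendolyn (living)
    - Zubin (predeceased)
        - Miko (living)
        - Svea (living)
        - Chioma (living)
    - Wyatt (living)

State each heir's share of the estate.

Erik: £235,000; Aditi: £135,000; Vidar: £45,000; Nikolai: £45,000; Gwendolyn: £45,000; Miko: £45,000; Svea: £45,000; Chioma: £45,000; Wyatt: £135,000

Erik first takes £100,000, leaving a balance of £675,000. Erik then takes one-fifth of the balance (£135,000), for a total of £235,000. The remaining £540,000 passes to the descendants.
The descendants' portion (£540,000) is divided into 4 shares of £135,000: Aditi and Wyatt each take £135,000; Zane's £135,000 share passes to Zane's issue; Zubin's £135,000 share passes to Zubin's issue.
Zane's share (£135,000) is divided into 3 shares of £45,000: Vidar, Nikolai, and Gwendolyn each take £45,000.
Zubin's share (£135,000) is divided into 3 shares of £45,000: Miko, Svea, and Chioma each take £45,000.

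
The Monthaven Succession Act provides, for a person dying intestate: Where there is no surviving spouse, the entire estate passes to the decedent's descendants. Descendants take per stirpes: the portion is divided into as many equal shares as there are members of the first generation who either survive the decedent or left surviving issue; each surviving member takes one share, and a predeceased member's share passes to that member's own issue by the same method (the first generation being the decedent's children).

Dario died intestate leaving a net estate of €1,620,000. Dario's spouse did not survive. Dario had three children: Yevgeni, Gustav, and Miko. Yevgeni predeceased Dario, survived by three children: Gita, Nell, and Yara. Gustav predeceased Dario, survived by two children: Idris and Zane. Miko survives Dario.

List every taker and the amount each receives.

The entire €1,620,000 passes to the descendants.
That amount (€1,620,000) is divided into 3 shares of €540,000: Miko takes €540,000; Yevgeni's €540,000 share passes to Yevgeni's issue; Gustav's €540,000 share passes to Gustav's issue.
Yevgeni's share (€540,000) is divided into 3 shares of €180,000: Gita, Nell, and Yara each take €180,000.
Gustav's share (€540,000) is divided into 2 shares of €270,000: Idris and Zane each take €270,000.

Gita: €180,000; Nell: €180,000; Yara: €180,000; Idris: €270,000; Zane: €270,000; Miko: €540,000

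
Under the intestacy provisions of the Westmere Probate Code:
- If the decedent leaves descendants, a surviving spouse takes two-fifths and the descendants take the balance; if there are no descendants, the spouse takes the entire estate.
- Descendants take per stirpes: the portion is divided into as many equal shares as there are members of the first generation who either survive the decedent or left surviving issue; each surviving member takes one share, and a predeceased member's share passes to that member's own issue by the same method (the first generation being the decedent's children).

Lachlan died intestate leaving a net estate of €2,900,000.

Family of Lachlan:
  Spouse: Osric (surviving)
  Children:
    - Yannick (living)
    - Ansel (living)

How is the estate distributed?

Osric takes two-fifths of €2,900,000 = €1,160,000. The remaining €1,740,000 passes to the descendants.
The descendants' portion (€1,740,000) is divided into 2 shares of €870,000: Yannick and Ansel each take €870,000.

Osric: €1,160,000; Yannick: €870,000; Ansel: €870,000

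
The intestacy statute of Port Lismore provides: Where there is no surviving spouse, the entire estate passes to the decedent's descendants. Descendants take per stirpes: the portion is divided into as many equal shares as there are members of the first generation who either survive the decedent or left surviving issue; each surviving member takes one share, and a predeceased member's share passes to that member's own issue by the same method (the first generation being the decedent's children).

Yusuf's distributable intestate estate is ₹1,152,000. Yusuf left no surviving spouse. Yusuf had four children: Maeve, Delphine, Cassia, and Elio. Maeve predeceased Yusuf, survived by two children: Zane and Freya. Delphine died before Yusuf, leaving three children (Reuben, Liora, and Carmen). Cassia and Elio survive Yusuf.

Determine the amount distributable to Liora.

The entire ₹1,152,000 passes to the descendants.
That amount (₹1,152,000) is divided into 4 shares of ₹288,000: Cassia and Elio each take ₹288,000; Maeve's ₹288,000 share passes to Maeve's issue; Delphine's ₹288,000 share passes to Delphine's issue.
Maeve's share (₹288,000) is divided into 2 shares of ₹144,000: Zane and Freya each take ₹144,000.
Delphine's share (₹288,000) is divided into 3 shares of ₹96,000: Reuben, Liora, and Carmen each take ₹96,000.

Liora receives ₹96,000.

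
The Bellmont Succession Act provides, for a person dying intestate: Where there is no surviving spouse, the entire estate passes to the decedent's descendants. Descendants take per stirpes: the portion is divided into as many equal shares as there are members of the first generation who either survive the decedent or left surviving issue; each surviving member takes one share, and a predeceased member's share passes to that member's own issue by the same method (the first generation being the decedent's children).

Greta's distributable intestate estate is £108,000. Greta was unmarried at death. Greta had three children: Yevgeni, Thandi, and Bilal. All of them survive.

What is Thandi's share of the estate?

The entire £108,000 passes to the descendants.
That amount (£108,000) is divided into 3 shares of £36,000: Yevgeni, Thandi, and Bilal each take £36,000.

Thandi receives £36,000.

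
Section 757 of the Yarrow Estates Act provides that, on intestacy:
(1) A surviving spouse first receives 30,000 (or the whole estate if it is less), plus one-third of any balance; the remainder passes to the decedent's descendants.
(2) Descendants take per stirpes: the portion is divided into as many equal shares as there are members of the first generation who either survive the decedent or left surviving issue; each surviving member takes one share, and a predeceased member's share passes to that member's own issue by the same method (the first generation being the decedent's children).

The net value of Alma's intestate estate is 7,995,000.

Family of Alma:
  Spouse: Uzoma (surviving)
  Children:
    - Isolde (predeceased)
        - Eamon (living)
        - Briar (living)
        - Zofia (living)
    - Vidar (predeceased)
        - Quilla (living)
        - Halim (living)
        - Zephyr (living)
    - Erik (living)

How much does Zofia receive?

Uzoma first takes 30,000, leaving a balance of 7,965,000. Uzoma then takes one-third of the balance (2,655,000), for a total of 2,685,000. The remaining 5,310,000 passes to the descendants.
The descendants' portion (5,310,000) is divided into 3 shares of 1,770,000: Erik takes 1,770,000; Isolde's 1,770,000 share passes to Isolde's issue; Vidar's 1,770,000 share passes to Vidar's issue.
Isolde's share (1,770,000) is divided into 3 shares of 590,000: Eamon, Briar, and Zofia each take 590,000.
Vidar's share (1,770,000) is divided into 3 shares of 590,000: Quilla, Halim, and Zephyr each take 590,000.

Zofia receives 590,000.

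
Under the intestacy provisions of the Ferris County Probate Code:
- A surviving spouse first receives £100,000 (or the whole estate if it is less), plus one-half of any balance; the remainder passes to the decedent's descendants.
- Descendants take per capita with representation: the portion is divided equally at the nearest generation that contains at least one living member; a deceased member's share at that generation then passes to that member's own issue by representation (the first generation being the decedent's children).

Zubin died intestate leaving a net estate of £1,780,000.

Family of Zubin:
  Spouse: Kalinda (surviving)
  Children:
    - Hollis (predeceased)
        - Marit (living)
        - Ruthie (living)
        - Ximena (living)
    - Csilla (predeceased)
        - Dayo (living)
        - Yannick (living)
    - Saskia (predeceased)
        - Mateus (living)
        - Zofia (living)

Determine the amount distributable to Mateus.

Kalinda first takes £100,000, leaving a balance of £1,680,000. Kalinda then takes one-half of the balance (£840,000), for a total of £940,000. The remaining £840,000 passes to the descendants.
No child survives, so the initial division is made at the grandchildren's generation.
The descendants' portion (£840,000) is divided into 7 shares of £120,000: Marit, Ruthie, Ximena, Dayo, Yannick, Mateus, and Zofia each take £120,000.

Mateus receives £120,000.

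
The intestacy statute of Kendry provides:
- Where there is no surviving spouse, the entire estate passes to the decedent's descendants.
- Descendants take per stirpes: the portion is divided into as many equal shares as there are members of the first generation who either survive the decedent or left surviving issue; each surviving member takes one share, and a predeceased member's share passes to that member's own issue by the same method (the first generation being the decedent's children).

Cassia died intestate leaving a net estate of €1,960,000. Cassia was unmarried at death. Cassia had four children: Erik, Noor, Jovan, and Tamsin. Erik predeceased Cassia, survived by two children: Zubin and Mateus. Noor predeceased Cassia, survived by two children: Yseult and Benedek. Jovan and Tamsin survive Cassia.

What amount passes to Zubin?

The entire €1,960,000 passes to the descendants.
That amount (€1,960,000) is divided into 4 shares of €490,000: Jovan and Tamsin each take €490,000; Erik's €490,000 share passes to Erik's issue; Noor's €490,000 share passes to Noor's issue.
Erik's share (€490,000) is divided into 2 shares of €245,000: Zubin and Mateus each take €245,000.
Noor's share (€490,000) is divided into 2 shares of €245,000: Yseult and Benedek each take €245,000.

Zubin receives €245,000.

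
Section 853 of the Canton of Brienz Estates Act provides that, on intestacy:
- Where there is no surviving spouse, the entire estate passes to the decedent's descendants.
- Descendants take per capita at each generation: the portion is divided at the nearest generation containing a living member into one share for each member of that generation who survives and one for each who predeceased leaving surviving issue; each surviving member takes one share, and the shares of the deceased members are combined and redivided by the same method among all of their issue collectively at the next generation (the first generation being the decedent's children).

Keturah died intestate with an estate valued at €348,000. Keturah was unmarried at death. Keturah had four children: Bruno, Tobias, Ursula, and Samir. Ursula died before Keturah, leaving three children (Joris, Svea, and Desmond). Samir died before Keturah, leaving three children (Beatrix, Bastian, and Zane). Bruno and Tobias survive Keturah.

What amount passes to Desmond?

The entire €348,000 passes to the descendants.
That amount (€348,000) is divided at the children's generation into 4 shares of €87,000. Bruno and Tobias each take €87,000. The 2 shares of the deceased (Ursula and Samir) are combined into a pool of €174,000.
That pool (€174,000) is divided at the grandchildren's generation equally among Joris, Svea, Desmond, Beatrix, Bastian, and Zane: €29,000 each.

Desmond receives €29,000.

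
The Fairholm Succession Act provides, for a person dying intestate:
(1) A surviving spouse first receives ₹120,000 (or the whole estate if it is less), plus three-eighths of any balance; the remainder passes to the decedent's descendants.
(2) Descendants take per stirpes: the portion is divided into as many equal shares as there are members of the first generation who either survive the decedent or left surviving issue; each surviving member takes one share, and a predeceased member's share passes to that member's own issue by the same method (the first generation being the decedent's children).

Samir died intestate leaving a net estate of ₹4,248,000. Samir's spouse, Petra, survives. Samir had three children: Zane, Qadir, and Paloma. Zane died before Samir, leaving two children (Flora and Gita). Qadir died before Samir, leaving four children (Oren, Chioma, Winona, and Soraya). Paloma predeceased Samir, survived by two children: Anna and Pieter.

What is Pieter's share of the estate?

Pieter receives ₹430,000.

Petra first takes ₹120,000, leaving a balance of ₹4,128,000. Petra then takes three-eighths of the balance (₹1,548,000), for a total of ₹1,668,000. The remaining ₹2,580,000 passes to the descendants.
The descendants' portion (₹2,580,000) is divided into 3 shares of ₹860,000: Zane's ₹860,000 share passes to Zane's issue; Qadir's ₹860,000 share passes to Qadir's issue; Paloma's ₹860,000 share passes to Paloma's issue.
Zane's share (₹860,000) is divided into 2 shares of ₹430,000: Flora and Gita each take ₹430,000.
Qadir's share (₹860,000) is divided into 4 shares of ₹215,000: Oren, Chioma, Winona, and Soraya each take ₹215,000.
Paloma's share (₹860,000) is divided into 2 shares of ₹430,000: Anna and Pieter each take ₹430,000.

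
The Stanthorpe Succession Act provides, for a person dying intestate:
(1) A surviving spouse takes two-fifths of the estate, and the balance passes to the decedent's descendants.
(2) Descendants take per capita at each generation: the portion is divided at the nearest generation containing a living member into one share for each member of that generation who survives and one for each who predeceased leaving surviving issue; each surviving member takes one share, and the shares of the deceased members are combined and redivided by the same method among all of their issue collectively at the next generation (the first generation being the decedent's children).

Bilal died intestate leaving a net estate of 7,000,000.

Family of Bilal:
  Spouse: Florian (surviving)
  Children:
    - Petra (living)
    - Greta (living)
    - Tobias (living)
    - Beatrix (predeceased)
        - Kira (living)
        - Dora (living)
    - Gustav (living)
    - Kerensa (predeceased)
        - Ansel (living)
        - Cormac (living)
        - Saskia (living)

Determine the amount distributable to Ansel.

Ansel receives 280,000.

Florian takes two-fifths of 7,000,000 = 2,800,000. The remaining 4,200,000 passes to the descendants.
The descendants' portion (4,200,000) is divided at the children's generation into 6 shares of 700,000. Petra, Greta, Tobias, and Gustav each take 700,000. The 2 shares of the deceased (Beatrix and Kerensa) are combined into a pool of 1,400,000.
That pool (1,400,000) is divided at the grandchildren's generation equally among Kira, Dora, Ansel, Cormac, and Saskia: 280,000 each.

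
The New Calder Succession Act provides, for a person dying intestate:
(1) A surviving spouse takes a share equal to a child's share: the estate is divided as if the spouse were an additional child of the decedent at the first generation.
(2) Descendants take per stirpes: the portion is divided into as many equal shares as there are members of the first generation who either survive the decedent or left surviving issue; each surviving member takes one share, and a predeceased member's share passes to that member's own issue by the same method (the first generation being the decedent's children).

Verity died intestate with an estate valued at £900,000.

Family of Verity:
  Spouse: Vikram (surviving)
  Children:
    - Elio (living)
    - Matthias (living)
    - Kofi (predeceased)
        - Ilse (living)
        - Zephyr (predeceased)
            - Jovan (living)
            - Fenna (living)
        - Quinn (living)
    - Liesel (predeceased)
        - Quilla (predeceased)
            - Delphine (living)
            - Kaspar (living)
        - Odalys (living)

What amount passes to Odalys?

Odalys receives £90,000.

The spouse counts as an additional share at the children's level, so there are 5 primary shares of £180,000. Vikram takes one such share (£180,000).
The children's combined portion (£720,000) is divided into 4 shares of £180,000: Elio and Matthias each take £180,000; Kofi's £180,000 share passes to Kofi's issue; Liesel's £180,000 share passes to Liesel's issue.
Kofi's share (£180,000) is divided into 3 shares of £60,000: Ilse and Quinn each take £60,000; Zephyr's £60,000 share passes to Zephyr's issue.
Zephyr's share (£60,000) is divided into 2 shares of £30,000: Jovan and Fenna each take £30,000.
Liesel's share (£180,000) is divided into 2 shares of £90,000: Odalys takes £90,000; Quilla's £90,000 share passes to Quilla's issue.
Quilla's share (£90,000) is divided into 2 shares of £45,000: Delphine and Kaspar each take £45,000.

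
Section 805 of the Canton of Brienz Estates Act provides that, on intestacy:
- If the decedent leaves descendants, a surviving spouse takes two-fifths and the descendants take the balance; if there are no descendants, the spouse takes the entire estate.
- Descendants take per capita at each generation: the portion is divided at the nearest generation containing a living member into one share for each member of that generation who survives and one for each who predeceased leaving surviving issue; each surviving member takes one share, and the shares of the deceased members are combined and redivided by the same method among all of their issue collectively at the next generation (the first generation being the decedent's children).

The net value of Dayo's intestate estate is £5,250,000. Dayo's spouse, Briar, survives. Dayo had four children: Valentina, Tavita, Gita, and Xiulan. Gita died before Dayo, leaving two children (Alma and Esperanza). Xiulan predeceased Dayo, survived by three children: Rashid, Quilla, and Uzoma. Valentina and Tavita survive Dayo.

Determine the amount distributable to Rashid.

Briar takes two-fifths of £5,250,000 = £2,100,000. The remaining £3,150,000 passes to the descendants.
The descendants' portion (£3,150,000) is divided at the children's generation into 4 shares of £787,500. Valentina and Tavita each take £787,500. The 2 shares of the deceased (Gita and Xiulan) are combined into a pool of £1,575,000.
That pool (£1,575,000) is divided at the grandchildren's generation equally among Alma, Esperanza, Rashid, Quilla, and Uzoma: £315,000 each.

Rashid receives £315,000.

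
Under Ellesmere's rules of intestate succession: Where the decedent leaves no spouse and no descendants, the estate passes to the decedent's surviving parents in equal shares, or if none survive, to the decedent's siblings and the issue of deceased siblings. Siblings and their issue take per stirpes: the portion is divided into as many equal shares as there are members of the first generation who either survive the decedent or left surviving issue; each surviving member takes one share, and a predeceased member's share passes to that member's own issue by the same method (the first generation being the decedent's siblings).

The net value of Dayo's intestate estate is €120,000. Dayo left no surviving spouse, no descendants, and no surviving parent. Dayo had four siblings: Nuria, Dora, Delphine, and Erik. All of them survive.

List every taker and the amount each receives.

The entire €120,000 passes to the siblings and their issue.
That amount (€120,000) is divided into 4 shares of €30,000: Nuria, Dora, Delphine, and Erik each take €30,000.

Nuria: €30,000; Dora: €30,000; Delphine: €30,000; Erik: €30,000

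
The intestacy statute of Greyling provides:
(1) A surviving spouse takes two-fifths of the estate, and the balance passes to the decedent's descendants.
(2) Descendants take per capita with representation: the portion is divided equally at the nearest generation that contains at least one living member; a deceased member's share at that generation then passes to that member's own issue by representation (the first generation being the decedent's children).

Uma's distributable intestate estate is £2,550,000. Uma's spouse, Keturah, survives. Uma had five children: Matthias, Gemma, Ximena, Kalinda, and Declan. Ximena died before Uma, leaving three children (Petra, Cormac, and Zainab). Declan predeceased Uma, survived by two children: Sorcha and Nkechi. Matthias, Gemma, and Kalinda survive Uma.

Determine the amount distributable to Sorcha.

Keturah takes two-fifths of £2,550,000 = £1,020,000. The remaining £1,530,000 passes to the descendants.
The descendants' portion (£1,530,000) is divided into 5 shares of £306,000: Matthias, Gemma, and Kalinda each take £306,000; Ximena's £306,000 share passes to Ximena's issue; Declan's £306,000 share passes to Declan's issue.
Ximena's share (£306,000) is divided into 3 shares of £102,000: Petra, Cormac, and Zainab each take £102,000.
Declan's share (£306,000) is divided into 2 shares of £153,000: Sorcha and Nkechi each take £153,000.

Sorcha receives £153,000.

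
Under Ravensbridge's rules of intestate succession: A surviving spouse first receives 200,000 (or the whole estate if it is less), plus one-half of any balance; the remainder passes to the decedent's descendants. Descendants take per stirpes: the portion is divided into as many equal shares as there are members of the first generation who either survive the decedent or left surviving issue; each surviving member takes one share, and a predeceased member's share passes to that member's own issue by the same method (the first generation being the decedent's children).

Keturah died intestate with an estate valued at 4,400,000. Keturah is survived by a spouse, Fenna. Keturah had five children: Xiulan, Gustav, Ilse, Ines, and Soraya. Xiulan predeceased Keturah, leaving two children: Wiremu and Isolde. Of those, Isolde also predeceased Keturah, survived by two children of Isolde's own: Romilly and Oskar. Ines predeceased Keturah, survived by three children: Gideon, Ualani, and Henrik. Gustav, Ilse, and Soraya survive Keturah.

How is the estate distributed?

Fenna: 2,300,000; Wiremu: 210,000; Romilly: 105,000; Oskar: 105,000; Gustav: 420,000; Ilse: 420,000; Gideon: 140,000; Ualani: 140,000; Henrik: 140,000; Soraya: 420,000

Fenna first takes 200,000, leaving a balance of 4,200,000. Fenna then takes one-half of the balance (2,100,000), for a total of 2,300,000. The remaining 2,100,000 passes to the descendants.
The descendants' portion (2,100,000) is divided into 5 shares of 420,000: Gustav, Ilse, and Soraya each take 420,000; Xiulan's 420,000 share passes to Xiulan's issue; Ines's 420,000 share passes to Ines's issue.
Xiulan's share (420,000) is divided into 2 shares of 210,000: Wiremu takes 210,000; Isolde's 210,000 share passes to Isolde's issue.
Isolde's share (210,000) is divided into 2 shares of 105,000: Romilly and Oskar each take 105,000.
Ines's share (420,000) is divided into 3 shares of 140,000: Gideon, Ualani, and Henrik each take 140,000.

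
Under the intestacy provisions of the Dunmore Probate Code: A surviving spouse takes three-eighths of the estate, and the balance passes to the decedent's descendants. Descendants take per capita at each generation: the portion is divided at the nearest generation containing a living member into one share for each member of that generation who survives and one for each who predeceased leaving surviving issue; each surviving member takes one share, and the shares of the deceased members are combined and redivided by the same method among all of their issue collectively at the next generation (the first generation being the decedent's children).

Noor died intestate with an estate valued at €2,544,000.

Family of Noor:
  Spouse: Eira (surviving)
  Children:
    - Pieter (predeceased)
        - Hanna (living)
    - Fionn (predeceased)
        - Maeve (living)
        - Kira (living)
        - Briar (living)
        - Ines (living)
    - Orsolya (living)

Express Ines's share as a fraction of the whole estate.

Ines receives 1/12 of the estate.

Eira takes three-eighths of €2,544,000 = €954,000. The remaining €1,590,000 passes to the descendants.
The descendants' portion (€1,590,000) is divided at the children's generation into 3 shares of €530,000. Orsolya takes €530,000. The 2 shares of the deceased (Pieter and Fionn) are combined into a pool of €1,060,000.
That pool (€1,060,000) is divided at the grandchildren's generation equally among Hanna, Maeve, Kira, Briar, and Ines: €212,000 each.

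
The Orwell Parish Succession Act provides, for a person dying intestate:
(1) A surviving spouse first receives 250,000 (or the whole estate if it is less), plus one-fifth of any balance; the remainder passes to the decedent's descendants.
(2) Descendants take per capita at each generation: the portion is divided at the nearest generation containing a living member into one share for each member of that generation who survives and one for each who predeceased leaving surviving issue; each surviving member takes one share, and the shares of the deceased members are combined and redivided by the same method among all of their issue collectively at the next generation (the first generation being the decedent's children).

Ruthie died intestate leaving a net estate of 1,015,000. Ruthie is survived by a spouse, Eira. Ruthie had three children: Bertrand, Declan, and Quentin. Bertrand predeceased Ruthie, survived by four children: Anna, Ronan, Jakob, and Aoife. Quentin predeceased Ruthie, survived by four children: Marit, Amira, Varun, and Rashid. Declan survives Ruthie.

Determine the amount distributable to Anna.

Anna receives 51,000.

Eira first takes 250,000, leaving a balance of 765,000. Eira then takes one-fifth of the balance (153,000), for a total of 403,000. The remaining 612,000 passes to the descendants.
The descendants' portion (612,000) is divided at the children's generation into 3 shares of 204,000. Declan takes 204,000. The 2 shares of the deceased (Bertrand and Quentin) are combined into a pool of 408,000.
That pool (408,000) is divided at the grandchildren's generation equally among Anna, Ronan, Jakob, Aoife, Marit, Amira, Varun, and Rashid: 51,000 each.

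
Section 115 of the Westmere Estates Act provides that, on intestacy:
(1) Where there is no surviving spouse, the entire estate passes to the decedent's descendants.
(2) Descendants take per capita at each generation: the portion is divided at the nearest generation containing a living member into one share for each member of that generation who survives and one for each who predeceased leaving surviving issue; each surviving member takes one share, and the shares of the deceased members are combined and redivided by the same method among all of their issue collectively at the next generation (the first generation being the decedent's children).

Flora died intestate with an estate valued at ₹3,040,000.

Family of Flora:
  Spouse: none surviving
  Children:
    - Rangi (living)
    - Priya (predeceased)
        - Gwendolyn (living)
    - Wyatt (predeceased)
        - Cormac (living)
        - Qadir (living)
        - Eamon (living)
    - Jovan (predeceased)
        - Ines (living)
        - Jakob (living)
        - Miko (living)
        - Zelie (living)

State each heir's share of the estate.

The entire ₹3,040,000 passes to the descendants.
That amount (₹3,040,000) is divided at the children's generation into 4 shares of ₹760,000. Rangi takes ₹760,000. The 3 shares of the deceased (Priya, Wyatt, and Jovan) are combined into a pool of ₹2,280,000.
That pool (₹2,280,000) is divided at the grandchildren's generation equally among Gwendolyn, Cormac, Qadir, Eamon, Ines, Jakob, Miko, and Zelie: ₹285,000 each.

Rangi: ₹760,000; Gwendolyn: ₹285,000; Cormac: ₹285,000; Qadir: ₹285,000; Eamon: ₹285,000; Ines: ₹285,000; Jakob: ₹285,000; Miko: ₹285,000; Zelie: ₹285,000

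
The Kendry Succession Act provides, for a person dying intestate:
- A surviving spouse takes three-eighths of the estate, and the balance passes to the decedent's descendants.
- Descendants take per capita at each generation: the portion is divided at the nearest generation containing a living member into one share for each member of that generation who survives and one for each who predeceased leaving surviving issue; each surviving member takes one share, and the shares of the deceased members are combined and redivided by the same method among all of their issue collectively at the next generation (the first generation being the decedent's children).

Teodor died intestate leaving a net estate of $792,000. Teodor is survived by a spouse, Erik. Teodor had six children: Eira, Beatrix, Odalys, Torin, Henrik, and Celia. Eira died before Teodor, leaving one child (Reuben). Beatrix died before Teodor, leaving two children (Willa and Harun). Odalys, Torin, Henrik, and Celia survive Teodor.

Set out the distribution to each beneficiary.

Erik: $297,000; Reuben: $55,000; Willa: $55,000; Harun: $55,000; Odalys: $82,500; Torin: $82,500; Henrik: $82,500; Celia: $82,500

Erik takes three-eighths of $792,000 = $297,000. The remaining $495,000 passes to the descendants.
The descendants' portion ($495,000) is divided at the children's generation into 6 shares of $82,500. Odalys, Torin, Henrik, and Celia each take $82,500. The 2 shares of the deceased (Eira and Beatrix) are combined into a pool of $165,000.
That pool ($165,000) is divided at the grandchildren's generation equally among Reuben, Willa, and Harun: $55,000 each.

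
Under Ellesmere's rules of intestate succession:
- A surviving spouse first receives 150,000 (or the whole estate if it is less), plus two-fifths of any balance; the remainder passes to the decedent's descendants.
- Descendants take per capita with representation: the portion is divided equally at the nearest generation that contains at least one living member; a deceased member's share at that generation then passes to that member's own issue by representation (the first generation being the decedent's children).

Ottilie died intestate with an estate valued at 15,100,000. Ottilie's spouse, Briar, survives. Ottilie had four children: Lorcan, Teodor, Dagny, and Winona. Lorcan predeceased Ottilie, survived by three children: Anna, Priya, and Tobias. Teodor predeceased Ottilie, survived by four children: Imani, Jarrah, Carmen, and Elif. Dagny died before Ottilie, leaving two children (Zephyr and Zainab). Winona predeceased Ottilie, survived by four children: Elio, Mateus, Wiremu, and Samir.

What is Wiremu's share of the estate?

Wiremu receives 690,000.

Briar first takes 150,000, leaving a balance of 14,950,000. Briar then takes two-fifths of the balance (5,980,000), for a total of 6,130,000. The remaining 8,970,000 passes to the descendants.
No child survives, so the initial division is made at the grandchildren's generation.
The descendants' portion (8,970,000) is divided into 13 shares of 690,000: Anna, Priya, Tobias, Imani, Jarrah, Carmen, Elif, Zephyr, Zainab, Elio, Mateus, Wiremu, and Samir each take 690,000.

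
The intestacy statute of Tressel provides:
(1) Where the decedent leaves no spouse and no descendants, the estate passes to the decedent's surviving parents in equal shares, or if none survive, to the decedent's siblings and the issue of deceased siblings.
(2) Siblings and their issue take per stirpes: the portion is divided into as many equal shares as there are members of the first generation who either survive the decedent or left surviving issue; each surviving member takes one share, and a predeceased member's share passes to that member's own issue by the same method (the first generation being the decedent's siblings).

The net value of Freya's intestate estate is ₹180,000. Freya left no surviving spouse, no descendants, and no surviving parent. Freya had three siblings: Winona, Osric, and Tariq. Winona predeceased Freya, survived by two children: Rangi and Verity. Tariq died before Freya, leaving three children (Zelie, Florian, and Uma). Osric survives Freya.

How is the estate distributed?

The entire ₹180,000 passes to the siblings and their issue.
That amount (₹180,000) is divided into 3 shares of ₹60,000: Osric takes ₹60,000; Winona's ₹60,000 share passes to Winona's issue; Tariq's ₹60,000 share passes to Tariq's issue.
Winona's share (₹60,000) is divided into 2 shares of ₹30,000: Rangi and Verity each take ₹30,000.
Tariq's share (₹60,000) is divided into 3 shares of ₹20,000: Zelie, Florian, and Uma each take ₹20,000.

Rangi: ₹30,000; Verity: ₹30,000; Osric: ₹60,000; Zelie: ₹20,000; Florian: ₹20,000; Uma: ₹20,000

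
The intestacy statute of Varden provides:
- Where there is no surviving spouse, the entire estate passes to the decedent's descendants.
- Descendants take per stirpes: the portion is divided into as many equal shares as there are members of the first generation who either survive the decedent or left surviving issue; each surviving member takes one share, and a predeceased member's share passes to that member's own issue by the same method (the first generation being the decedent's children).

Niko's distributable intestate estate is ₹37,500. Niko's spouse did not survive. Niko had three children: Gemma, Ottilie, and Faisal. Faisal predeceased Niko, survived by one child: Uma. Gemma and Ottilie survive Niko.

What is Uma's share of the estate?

The entire ₹37,500 passes to the descendants.
That amount (₹37,500) is divided into 3 shares of ₹12,500: Gemma and Ottilie each take ₹12,500; Faisal's ₹12,500 share passes to Faisal's issue.
Faisal's share (₹12,500) passes entirely to Uma.

Uma receives ₹12,500.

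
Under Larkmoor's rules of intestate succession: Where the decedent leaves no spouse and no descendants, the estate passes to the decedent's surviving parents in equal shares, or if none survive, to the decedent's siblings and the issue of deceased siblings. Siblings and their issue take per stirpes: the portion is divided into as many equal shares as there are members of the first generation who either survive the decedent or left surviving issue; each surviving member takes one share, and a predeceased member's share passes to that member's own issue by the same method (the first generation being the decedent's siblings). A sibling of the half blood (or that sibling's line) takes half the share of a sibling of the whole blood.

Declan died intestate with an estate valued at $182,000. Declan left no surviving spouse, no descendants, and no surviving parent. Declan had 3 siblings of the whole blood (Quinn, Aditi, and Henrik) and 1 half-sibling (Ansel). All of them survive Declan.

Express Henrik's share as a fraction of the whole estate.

Henrik receives 2/7 of the estate.

The entire $182,000 passes to the siblings and their issue.
Counting each half-blood sibling's line as half a unit, there are 7/2 units in $182,000, so one unit is $52,000. Whole-blood lines (Quinn, Aditi, and Henrik) take $52,000 each; half-blood lines (Ansel) take $26,000 each.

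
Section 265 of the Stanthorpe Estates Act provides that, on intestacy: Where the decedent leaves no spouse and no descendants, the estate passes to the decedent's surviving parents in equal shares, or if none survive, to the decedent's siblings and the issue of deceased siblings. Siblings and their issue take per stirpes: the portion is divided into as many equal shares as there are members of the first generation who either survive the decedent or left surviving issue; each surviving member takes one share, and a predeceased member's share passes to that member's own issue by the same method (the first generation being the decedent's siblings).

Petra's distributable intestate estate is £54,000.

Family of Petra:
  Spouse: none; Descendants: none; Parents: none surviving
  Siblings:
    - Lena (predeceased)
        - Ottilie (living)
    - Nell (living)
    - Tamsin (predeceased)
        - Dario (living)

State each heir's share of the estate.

The entire £54,000 passes to the siblings and their issue.
That amount (£54,000) is divided into 3 shares of £18,000: Nell takes £18,000; Lena's £18,000 share passes to Lena's issue; Tamsin's £18,000 share passes to Tamsin's issue.
Lena's share (£18,000) passes entirely to Ottilie.
Tamsin's share (£18,000) passes entirely to Dario.

Ottilie: £18,000; Nell: £18,000; Dario: £18,000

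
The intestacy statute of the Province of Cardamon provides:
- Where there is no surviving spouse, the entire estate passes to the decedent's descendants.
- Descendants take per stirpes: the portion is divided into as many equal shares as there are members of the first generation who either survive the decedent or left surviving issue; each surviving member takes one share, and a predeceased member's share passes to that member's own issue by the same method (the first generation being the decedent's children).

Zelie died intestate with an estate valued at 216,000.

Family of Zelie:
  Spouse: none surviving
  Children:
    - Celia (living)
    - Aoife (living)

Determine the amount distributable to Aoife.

Aoife receives 108,000.

The entire 216,000 passes to the descendants.
That amount (216,000) is divided into 2 shares of 108,000: Celia and Aoife each take 108,000.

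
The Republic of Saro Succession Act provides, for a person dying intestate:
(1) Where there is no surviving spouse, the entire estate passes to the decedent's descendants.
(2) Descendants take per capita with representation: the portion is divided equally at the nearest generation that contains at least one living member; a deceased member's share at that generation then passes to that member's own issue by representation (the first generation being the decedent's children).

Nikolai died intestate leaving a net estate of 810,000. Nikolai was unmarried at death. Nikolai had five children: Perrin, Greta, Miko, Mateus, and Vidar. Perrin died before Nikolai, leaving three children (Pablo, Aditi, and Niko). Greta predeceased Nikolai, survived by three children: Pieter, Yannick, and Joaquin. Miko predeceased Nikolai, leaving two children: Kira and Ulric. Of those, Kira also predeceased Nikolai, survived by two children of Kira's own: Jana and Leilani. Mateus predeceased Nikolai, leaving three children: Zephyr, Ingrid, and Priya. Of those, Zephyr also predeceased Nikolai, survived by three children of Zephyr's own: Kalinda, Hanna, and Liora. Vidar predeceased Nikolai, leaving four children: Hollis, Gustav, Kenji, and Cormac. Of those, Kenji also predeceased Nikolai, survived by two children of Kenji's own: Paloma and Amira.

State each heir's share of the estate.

The entire 810,000 passes to the descendants.
No child survives, so the initial division is made at the grandchildren's generation.
That amount (810,000) is divided into 15 shares of 54,000: Pablo, Aditi, Niko, Pieter, Yannick, Joaquin, Ulric, Ingrid, Priya, Hollis, Gustav, and Cormac each take 54,000; Kira's 54,000 share passes to Kira's issue; Zephyr's 54,000 share passes to Zephyr's issue; Kenji's 54,000 share passes to Kenji's issue.
Kira's share (54,000) is divided into 2 shares of 27,000: Jana and Leilani each take 27,000.
Zephyr's share (54,000) is divided into 3 shares of 18,000: Kalinda, Hanna, and Liora each take 18,000.
Kenji's share (54,000) is divided into 2 shares of 27,000: Paloma and Amira each take 27,000.

Pablo: 54,000; Aditi: 54,000; Niko: 54,000; Pieter: 54,000; Yannick: 54,000; Joaquin: 54,000; Jana: 27,000; Leilani: 27,000; Ulric: 54,000; Kalinda: 18,000; Hanna: 18,000; Liora: 18,000; Ingrid: 54,000; Priya: 54,000; Hollis: 54,000; Gustav: 54,000; Paloma: 27,000; Amira: 27,000; Cormac: 54,000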